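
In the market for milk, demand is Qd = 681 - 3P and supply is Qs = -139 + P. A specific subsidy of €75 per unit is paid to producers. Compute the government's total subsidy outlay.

Government cost = €9168.75

Pre-subsidy: 681 - 3P = -139 + P gives P* = 205, Q* = 66.
With the subsidy, sellers receive Ps = Pb + 75 for each unit, where Pb is the price buyers pay.
Supply in terms of Pb becomes Qs = -139 + 1(Pb + 75) = -64 + Pb. Setting this equal to demand: 681 - 3Pb = -64 + Pb, so Pb = 186.25.
Sellers receive Ps = 186.25 + 75 = 261.25; Q' = 681 − 3·186.25 = 122.25.
Government outlay = subsidy × quantity = 75 × 122.25 = 9168.75.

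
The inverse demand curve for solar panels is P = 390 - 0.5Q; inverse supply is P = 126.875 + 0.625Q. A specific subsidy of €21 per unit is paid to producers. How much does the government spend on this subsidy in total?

Government cost = 15911/3

Pre-subsidy: 390 - 0.5Q = 126.875 + 0.625Q gives Q* = 2105/9 and P* = 4915/18.
With the subsidy, sellers receive Ps = Pb + 21 for each unit, where Pb is the price buyers pay.
On the curves, Pb = 390 - 0.5Q and Ps = 126.875 + 0.625Q; the wedge Ps − Pb = 21 gives 126.875 + 0.625Q − (390 - 0.5Q) = 21, so Q' = 2273/9.
Then Pb = 390 − 0.5·(2273/9) = 4747/18 and Ps = 126.875 + 0.625·(2273/9) = 5125/18.
Government outlay = subsidy × quantity = 21 × 2273/9 = 15911/3.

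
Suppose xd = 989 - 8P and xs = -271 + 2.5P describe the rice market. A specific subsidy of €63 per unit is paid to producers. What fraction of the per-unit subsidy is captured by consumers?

Consumer share = 5/21

Pre-subsidy: 989 - 8P = -271 + 2.5P gives P* = 120, x* = 29.
With the subsidy, sellers receive Ps = Pb + 63 for each unit, where Pb is the price buyers pay.
Supply in terms of Pb becomes xs = -271 + 2.5(Pb + 63) = -113.5 + 2.5Pb. Setting this equal to demand: 989 - 8Pb = -113.5 + 2.5Pb, so Pb = 105.
Sellers receive Ps = 105 + 63 = 168; x' = 989 − 8·105 = 149.
Buyers' price falls by P* − Pb = 120 − 105 = 15; sellers' price rises by Ps − P* = 168 − 120 = 48.
So consumers capture 15/63 = 5/21 of each unit of subsidy.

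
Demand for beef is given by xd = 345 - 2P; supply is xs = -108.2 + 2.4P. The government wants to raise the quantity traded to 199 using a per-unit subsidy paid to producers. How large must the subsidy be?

At x = 199, invert demand for the buyer price: Pb = (345 − 199)/2 = 73; invert supply for the seller price: Ps = (199 − (-108.2))/2.4 = 128.
The subsidy must fill the gap: s = Ps − Pb = 128 − 73 = 55.

Required subsidy s = 55 per unit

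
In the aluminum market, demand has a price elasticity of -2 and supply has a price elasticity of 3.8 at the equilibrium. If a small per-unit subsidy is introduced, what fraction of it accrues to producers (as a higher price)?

For a small subsidy around the equilibrium, the benefit split depends on the relative slopes, which at a point are proportional to the elasticities.
Buyer share = εs/(εs + |εd|) = 3.8/(3.8 + 2) = 19/29; seller share = |εd|/(εs + |εd|) = 10/29.
So producers capture 10/29 of the subsidy.

Producer share = 10/29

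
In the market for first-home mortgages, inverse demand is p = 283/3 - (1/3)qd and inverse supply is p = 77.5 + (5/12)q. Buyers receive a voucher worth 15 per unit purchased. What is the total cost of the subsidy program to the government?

Government cost = 1910/3

Pre-subsidy: 283/3 - (1/3)q = 77.5 + (5/12)q gives q* = 202/9 and p* = 2345/27.
With the rebate, buyers effectively pay pb = ps − 15, where ps is the price sellers receive.
On the curves, pb = 283/3 - (1/3)q and ps = 77.5 + (5/12)q; the wedge ps − pb = 15 gives 77.5 + (5/12)q − (283/3 - (1/3)q) = 15, so q' = 382/9.
Then pb = 283/3 − (1/3)·(382/9) = 2165/27 and ps = 77.5 + (5/12)·(382/9) = 2570/27.
Government outlay = subsidy × quantity = 15 × 382/9 = 1910/3.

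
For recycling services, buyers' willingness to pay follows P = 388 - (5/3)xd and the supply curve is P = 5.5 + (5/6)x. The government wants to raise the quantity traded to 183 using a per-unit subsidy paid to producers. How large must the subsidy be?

Required subsidy s = 75 per unit

At x = 183, from the demand curve buyers pay Pb = 388 − (5/3)·183 = 83; from the supply curve sellers need Ps = 5.5 + (5/6)·183 = 158.
The subsidy must fill the gap: s = Ps − Pb = 158 − 83 = 75.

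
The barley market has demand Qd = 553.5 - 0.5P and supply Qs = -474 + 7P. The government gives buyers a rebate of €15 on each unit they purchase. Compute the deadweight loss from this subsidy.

Deadweight loss = €52.5

Pre-subsidy: 553.5 - 0.5P = -474 + 7P gives P* = 137, Q* = 485.
With the rebate, buyers effectively pay Pb = Ps − 15, where Ps is the price sellers receive.
Demand in terms of Ps becomes Qd = 553.5 − 0.5(Ps − 15) = 561 - 0.5Ps. Setting this equal to supply: 561 - 0.5Ps = -474 + 7Ps, so Ps = 138.
Buyers pay Pb = 138 − 15 = 123; Q' = -474 + 7·138 = 492.
The subsidy expands output by 492 − 485 = 7 past the efficient level; on those units the gap between marginal cost and willingness to pay runs from 0 up to 15.
DWL = ½ × 15 × 7 = 52.5.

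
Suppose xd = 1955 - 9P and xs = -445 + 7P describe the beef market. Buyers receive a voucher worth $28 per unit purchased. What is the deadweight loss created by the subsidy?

Deadweight loss = $1543.5

Pre-subsidy: 1955 - 9P = -445 + 7P gives P* = 150, x* = 605.
With the rebate, buyers effectively pay Pb = Ps − 28, where Ps is the price sellers receive.
Demand in terms of Ps becomes xd = 1955 − 9(Ps − 28) = 2207 - 9Ps. Setting this equal to supply: 2207 - 9Ps = -445 + 7Ps, so Ps = 165.75.
Buyers pay Pb = 165.75 − 28 = 137.75; x' = -445 + 7·165.75 = 715.25.
The subsidy expands output by 715.25 − 605 = 110.25 past the efficient level; on those units the gap between marginal cost and willingness to pay runs from 0 up to 28.
DWL = ½ × 28 × 110.25 = 1543.5.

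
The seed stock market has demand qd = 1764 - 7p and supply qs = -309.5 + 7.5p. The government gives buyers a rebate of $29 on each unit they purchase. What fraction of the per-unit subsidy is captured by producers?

Producer share = 14/29

Pre-subsidy: 1764 - 7p = -309.5 + 7.5p gives p* = 143, q* = 763.
With the rebate, buyers effectively pay pb = ps − 29, where ps is the price sellers receive.
Demand in terms of ps becomes qd = 1764 − 7(ps − 29) = 1967 - 7ps. Setting this equal to supply: 1967 - 7ps = -309.5 + 7.5ps, so ps = 157.
Buyers pay pb = 157 − 29 = 128; q' = -309.5 + 7.5·157 = 868.
Buyers' price falls by p* − pb = 143 − 128 = 15; sellers' price rises by ps − p* = 157 − 143 = 14.
So producers capture 14/29 = 14/29 of each unit of subsidy.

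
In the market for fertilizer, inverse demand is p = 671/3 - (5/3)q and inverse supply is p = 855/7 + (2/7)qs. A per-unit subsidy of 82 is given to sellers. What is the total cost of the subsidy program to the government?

Pre-subsidy: 671/3 - (5/3)q = 855/7 + (2/7)q gives q* = 52 and p* = 137.
With the subsidy, sellers receive ps = pb + 82 for each unit, where pb is the price buyers pay.
On the curves, pb = 671/3 - (5/3)q and ps = 855/7 + (2/7)q; the wedge ps − pb = 82 gives 855/7 + (2/7)q − (671/3 - (5/3)q) = 82, so q' = 94.
Then pb = 671/3 − (5/3)·94 = 67 and ps = 855/7 + (2/7)·94 = 149.
Government outlay = subsidy × quantity = 82 × 94 = 7708.

Government cost = 7708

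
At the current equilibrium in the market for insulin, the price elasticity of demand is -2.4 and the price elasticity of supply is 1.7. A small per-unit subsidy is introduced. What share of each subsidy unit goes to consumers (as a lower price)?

For a small subsidy around the equilibrium, the benefit split depends on the relative slopes, which at a point are proportional to the elasticities.
Buyer share = εs/(εs + |εd|) = 1.7/(1.7 + 2.4) = 17/41; seller share = |εd|/(εs + |εd|) = 24/41.

Consumer share = 17/41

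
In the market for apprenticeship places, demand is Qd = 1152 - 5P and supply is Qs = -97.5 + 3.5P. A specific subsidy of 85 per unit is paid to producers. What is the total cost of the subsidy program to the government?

Pre-subsidy: 1152 - 5P = -97.5 + 3.5P gives P* = 147, Q* = 417.
With the subsidy, sellers receive Ps = Pb + 85 for each unit, where Pb is the price buyers pay.
Supply in terms of Pb becomes Qs = -97.5 + 3.5(Pb + 85) = 200 + 3.5Pb. Setting this equal to demand: 1152 - 5Pb = 200 + 3.5Pb, so Pb = 112.
Sellers receive Ps = 112 + 85 = 197; Q' = 1152 − 5·112 = 592.
Government outlay = subsidy × quantity = 85 × 592 = 50320.

Government cost = 50320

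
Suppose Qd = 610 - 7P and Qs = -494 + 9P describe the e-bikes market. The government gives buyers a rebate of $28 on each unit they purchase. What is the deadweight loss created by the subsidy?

Pre-subsidy: 610 - 7P = -494 + 9P gives P* = 69, Q* = 127.
With the rebate, buyers effectively pay Pb = Ps − 28, where Ps is the price sellers receive.
Demand in terms of Ps becomes Qd = 610 − 7(Ps − 28) = 806 - 7Ps. Setting this equal to supply: 806 - 7Ps = -494 + 9Ps, so Ps = 81.25.
Buyers pay Pb = 81.25 − 28 = 53.25; Q' = -494 + 9·81.25 = 237.25.
The subsidy expands output by 237.25 − 127 = 110.25 past the efficient level; on those units the gap between marginal cost and willingness to pay runs from 0 up to 28.
DWL = ½ × 28 × 110.25 = 1543.5.

Deadweight loss = $1543.5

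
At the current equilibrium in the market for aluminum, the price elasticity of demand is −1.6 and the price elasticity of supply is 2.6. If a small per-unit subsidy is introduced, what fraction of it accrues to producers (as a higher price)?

Producer share = 8/21

For a small subsidy around the equilibrium, the benefit split depends on the relative slopes, which at a point are proportional to the elasticities.
Buyer share = εs/(εs + |εd|) = 2.6/(2.6 + 1.6) = 13/21; seller share = |εd|/(εs + |εd|) = 8/21.
So producers capture 8/21 of the subsidy.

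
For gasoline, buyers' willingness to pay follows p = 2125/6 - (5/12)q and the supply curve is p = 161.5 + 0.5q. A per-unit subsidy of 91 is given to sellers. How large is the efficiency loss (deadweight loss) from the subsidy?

Pre-subsidy: 2125/6 - (5/12)q = 161.5 + 0.5q gives q* = 2312/11 and p* = 5865/22.
With the subsidy, sellers receive ps = pb + 91 for each unit, where pb is the price buyers pay.
On the curves, pb = 2125/6 - (5/12)q and ps = 161.5 + 0.5q; the wedge ps − pb = 91 gives 161.5 + 0.5q − (2125/6 - (5/12)q) = 91, so q' = 3404/11.
Then pb = 2125/6 − (5/12)·(3404/11) = 4955/22 and ps = 161.5 + 0.5·(3404/11) = 6957/22.
The subsidy expands output by 3404/11 − 2312/11 = 1092/11 past the efficient level; on those units the gap between marginal cost and willingness to pay runs from 0 up to 91.
DWL = ½ × 91 × 1092/11 = 49686/11.

Deadweight loss = 49686/11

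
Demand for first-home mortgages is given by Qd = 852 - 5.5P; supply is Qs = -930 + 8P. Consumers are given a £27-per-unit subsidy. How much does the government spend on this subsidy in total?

Pre-subsidy: 852 - 5.5P = -930 + 8P gives P* = 132, Q* = 126.
With the rebate, buyers effectively pay Pb = Ps − 27, where Ps is the price sellers receive.
Demand in terms of Ps becomes Qd = 852 − 5.5(Ps − 27) = 1000.5 - 5.5Ps. Setting this equal to supply: 1000.5 - 5.5Ps = -930 + 8Ps, so Ps = 143.
Buyers pay Pb = 143 − 27 = 116; Q' = -930 + 8·143 = 214.
Government outlay = subsidy × quantity = 27 × 214 = 5778.

Government cost = £5778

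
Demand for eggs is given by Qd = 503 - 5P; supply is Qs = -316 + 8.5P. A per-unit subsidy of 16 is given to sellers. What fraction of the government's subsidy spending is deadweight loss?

Pre-subsidy: 503 - 5P = -316 + 8.5P gives P* = 182/3, Q* = 599/3.
With the subsidy, sellers receive Ps = Pb + 16 for each unit, where Pb is the price buyers pay.
Supply in terms of Pb becomes Qs = -316 + 8.5(Pb + 16) = -180 + 8.5Pb. Setting this equal to demand: 503 - 5Pb = -180 + 8.5Pb, so Pb = 1366/27.
Sellers receive Ps = 1366/27 + 16 = 1798/27; Q' = 503 − 5·(1366/27) = 6751/27.
ΔCS = ½(599/3 + 6751/27)(182/3 − 1366/27) = 1651312/729; ΔPS = ½(599/3 + 6751/27)(1798/27 − 182/3) = 971360/729.
Government spending = 16 × 6751/27 = 108016/27.
DWL = ½ × 16 × (6751/27 − 599/3) = 10880/27; fraction = (10880/27) / (108016/27) = 680/6751.

DWL / government spending = 680/6751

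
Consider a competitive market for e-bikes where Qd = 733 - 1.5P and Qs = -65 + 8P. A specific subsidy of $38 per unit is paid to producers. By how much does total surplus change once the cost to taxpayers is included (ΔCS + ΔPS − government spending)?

Net change in total surplus = -$912

Pre-subsidy: 733 - 1.5P = -65 + 8P gives P* = 84, Q* = 607.
With the subsidy, sellers receive Ps = Pb + 38 for each unit, where Pb is the price buyers pay.
Supply in terms of Pb becomes Qs = -65 + 8(Pb + 38) = 239 + 8Pb. Setting this equal to demand: 733 - 1.5Pb = 239 + 8Pb, so Pb = 52.
Sellers receive Ps = 52 + 38 = 90; Q' = 733 − 1.5·52 = 655.
ΔCS = ½(607 + 655)(84 − 52) = 20192; ΔPS = ½(607 + 655)(90 − 84) = 3786.
Government spending = 38 × 655 = 24890.
Net change = 20192 + 3786 − 24890 = -912. The loss equals the DWL triangle ½·38·48.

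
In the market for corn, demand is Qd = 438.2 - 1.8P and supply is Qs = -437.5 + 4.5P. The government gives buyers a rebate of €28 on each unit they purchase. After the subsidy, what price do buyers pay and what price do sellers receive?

Pre-subsidy: 438.2 - 1.8P = -437.5 + 4.5P gives P* = 139, Q* = 188.
With the rebate, buyers effectively pay Pb = Ps − 28, where Ps is the price sellers receive.
Demand in terms of Ps becomes Qd = 438.2 − 1.8(Ps − 28) = 488.6 - 1.8Ps. Setting this equal to supply: 488.6 - 1.8Ps = -437.5 + 4.5Ps, so Ps = 147.
Buyers pay Pb = 147 − 28 = 119; Q' = -437.5 + 4.5·147 = 224.

Buyers pay €119; sellers receive €147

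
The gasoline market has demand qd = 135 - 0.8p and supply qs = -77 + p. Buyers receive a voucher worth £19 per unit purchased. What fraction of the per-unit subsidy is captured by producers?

Producer share = 4/9

Pre-subsidy: 135 - 0.8p = -77 + p gives p* = 1060/9, q* = 367/9.
With the rebate, buyers effectively pay pb = ps − 19, where ps is the price sellers receive.
Demand in terms of ps becomes qd = 135 − 0.8(ps − 19) = 150.2 - 0.8ps. Setting this equal to supply: 150.2 - 0.8ps = -77 + ps, so ps = 1136/9.
Buyers pay pb = 1136/9 − 19 = 965/9; q' = -77 + 1·(1136/9) = 443/9.
Buyers' price falls by p* − pb = 1060/9 − 965/9 = 95/9; sellers' price rises by ps − p* = 1136/9 − 1060/9 = 76/9.
So producers capture (76/9)/19 = 4/9 of each unit of subsidy.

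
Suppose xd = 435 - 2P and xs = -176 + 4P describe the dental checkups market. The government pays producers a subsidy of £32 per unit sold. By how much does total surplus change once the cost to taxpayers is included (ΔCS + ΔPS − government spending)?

Net change in total surplus = -2048/3

Pre-subsidy: 435 - 2P = -176 + 4P gives P* = 611/6, x* = 694/3.
With the subsidy, sellers receive Ps = Pb + 32 for each unit, where Pb is the price buyers pay.
Supply in terms of Pb becomes xs = -176 + 4(Pb + 32) = -48 + 4Pb. Setting this equal to demand: 435 - 2Pb = -48 + 4Pb, so Pb = 80.5.
Sellers receive Ps = 80.5 + 32 = 112.5; x' = 435 − 2·80.5 = 274.
ΔCS = ½(694/3 + 274)(611/6 − 80.5) = 48512/9; ΔPS = ½(694/3 + 274)(112.5 − 611/6) = 24256/9.
Government spending = 32 × 274 = 8768.
Net change = 48512/9 + 24256/9 − 8768 = -2048/3. The loss equals the DWL triangle ½·32·128/3.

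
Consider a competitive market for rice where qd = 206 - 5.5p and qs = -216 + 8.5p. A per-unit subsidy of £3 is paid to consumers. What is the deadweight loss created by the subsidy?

Deadweight loss = 1683/112

Pre-subsidy: 206 - 5.5p = -216 + 8.5p gives p* = 211/7, q* = 563/14.
With the rebate, buyers effectively pay pb = ps − 3, where ps is the price sellers receive.
Demand in terms of ps becomes qd = 206 − 5.5(ps − 3) = 222.5 - 5.5ps. Setting this equal to supply: 222.5 - 5.5ps = -216 + 8.5ps, so ps = 877/28.
Buyers pay pb = 877/28 − 3 = 793/28; q' = -216 + 8.5·(877/28) = 2813/56.
The subsidy expands output by 2813/56 − 563/14 = 561/56 past the efficient level; on those units the gap between marginal cost and willingness to pay runs from 0 up to 3.
DWL = ½ × 3 × 561/56 = 1683/112.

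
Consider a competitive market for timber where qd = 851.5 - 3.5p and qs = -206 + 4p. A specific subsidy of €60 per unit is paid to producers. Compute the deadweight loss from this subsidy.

Deadweight loss = €3360

Pre-subsidy: 851.5 - 3.5p = -206 + 4p gives p* = 141, q* = 358.
With the subsidy, sellers receive ps = pb + 60 for each unit, where pb is the price buyers pay.
Supply in terms of pb becomes qs = -206 + 4(pb + 60) = 34 + 4pb. Setting this equal to demand: 851.5 - 3.5pb = 34 + 4pb, so pb = 109.
Sellers receive ps = 109 + 60 = 169; q' = 851.5 − 3.5·109 = 470.
The subsidy expands output by 470 − 358 = 112 past the efficient level; on those units the gap between marginal cost and willingness to pay runs from 0 up to 60.
DWL = ½ × 60 × 112 = 3360.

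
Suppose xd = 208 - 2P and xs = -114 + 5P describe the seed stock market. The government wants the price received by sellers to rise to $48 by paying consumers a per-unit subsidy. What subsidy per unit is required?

At a seller price of 48, quantity supplied is -114 + 5·48 = 126.
Buyers absorb 126 only when they pay Pb with 208 − 2·Pb = 126, i.e. Pb = 41.
s = Ps − Pb = 48 − 41 = 7.

Required subsidy s = $7 per unit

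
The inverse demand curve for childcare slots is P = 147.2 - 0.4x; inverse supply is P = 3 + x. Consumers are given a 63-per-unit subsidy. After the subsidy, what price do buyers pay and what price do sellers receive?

Buyers pay 88; sellers receive 151

Pre-subsidy: 147.2 - 0.4x = 3 + x gives x* = 103 and P* = 106.
With the rebate, buyers effectively pay Pb = Ps − 63, where Ps is the price sellers receive.
On the curves, Pb = 147.2 - 0.4x and Ps = 3 + x; the wedge Ps − Pb = 63 gives 3 + x − (147.2 - 0.4x) = 63, so x' = 148.
Then Pb = 147.2 − 0.4·148 = 88 and Ps = 3 + 1·148 = 151.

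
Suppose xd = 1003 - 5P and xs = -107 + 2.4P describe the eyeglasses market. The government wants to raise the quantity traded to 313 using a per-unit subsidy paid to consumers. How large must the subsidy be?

Required subsidy s = 37 per unit

At x = 313, invert demand for the buyer price: Pb = (1003 − 313)/5 = 138; invert supply for the seller price: Ps = (313 − (-107))/2.4 = 175.
The subsidy must fill the gap: s = Ps − Pb = 175 − 138 = 37.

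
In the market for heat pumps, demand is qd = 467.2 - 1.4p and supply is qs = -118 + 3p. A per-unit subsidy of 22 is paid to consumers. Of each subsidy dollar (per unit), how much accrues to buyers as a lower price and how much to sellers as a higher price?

Buyers gain 15 per unit; sellers gain 7 per unit

Pre-subsidy: 467.2 - 1.4p = -118 + 3p gives p* = 133, q* = 281.
With the rebate, buyers effectively pay pb = ps − 22, where ps is the price sellers receive.
Demand in terms of ps becomes qd = 467.2 − 1.4(ps − 22) = 498 - 1.4ps. Setting this equal to supply: 498 - 1.4ps = -118 + 3ps, so ps = 140.
Buyers pay pb = 140 − 22 = 118; q' = -118 + 3·140 = 302.
Buyers' price falls by p* − pb = 133 − 118 = 15; sellers' price rises by ps − p* = 140 − 133 = 7.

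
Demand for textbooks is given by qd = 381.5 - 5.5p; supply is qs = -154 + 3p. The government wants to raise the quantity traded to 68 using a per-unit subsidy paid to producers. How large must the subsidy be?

At q = 68, invert demand for the buyer price: pb = (381.5 − 68)/5.5 = 57; invert supply for the seller price: ps = (68 − (-154))/3 = 74.
The subsidy must fill the gap: s = ps − pb = 74 − 57 = 17.

Required subsidy s = 17 per unit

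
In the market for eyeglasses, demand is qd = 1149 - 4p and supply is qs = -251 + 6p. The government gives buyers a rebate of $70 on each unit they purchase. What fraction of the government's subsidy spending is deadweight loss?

DWL / government spending = 84/757

Pre-subsidy: 1149 - 4p = -251 + 6p gives p* = 140, q* = 589.
With the rebate, buyers effectively pay pb = ps − 70, where ps is the price sellers receive.
Demand in terms of ps becomes qd = 1149 − 4(ps − 70) = 1429 - 4ps. Setting this equal to supply: 1429 - 4ps = -251 + 6ps, so ps = 168.
Buyers pay pb = 168 − 70 = 98; q' = -251 + 6·168 = 757.
ΔCS = ½(589 + 757)(140 − 98) = 28266; ΔPS = ½(589 + 757)(168 − 140) = 18844.
Government spending = 70 × 757 = 52990.
DWL = ½ × 70 × (757 − 589) = 5880; fraction = 5880 / 52990 = 84/757.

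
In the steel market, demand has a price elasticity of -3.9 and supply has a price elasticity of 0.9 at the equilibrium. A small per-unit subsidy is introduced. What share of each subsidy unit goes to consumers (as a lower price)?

Consumer share = 0.1875

For a small subsidy around the equilibrium, the benefit split depends on the relative slopes, which at a point are proportional to the elasticities.
Buyer share = εs/(εs + |εd|) = 0.9/(0.9 + 3.9) = 0.1875; seller share = |εd|/(εs + |εd|) = 0.8125.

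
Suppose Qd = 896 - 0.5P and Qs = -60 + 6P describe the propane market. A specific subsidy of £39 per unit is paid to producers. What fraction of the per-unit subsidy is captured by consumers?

Pre-subsidy: 896 - 0.5P = -60 + 6P gives P* = 1912/13, Q* = 10692/13.
With the subsidy, sellers receive Ps = Pb + 39 for each unit, where Pb is the price buyers pay.
Supply in terms of Pb becomes Qs = -60 + 6(Pb + 39) = 174 + 6Pb. Setting this equal to demand: 896 - 0.5Pb = 174 + 6Pb, so Pb = 1444/13.
Sellers receive Ps = 1444/13 + 39 = 1951/13; Q' = 896 − 0.5·(1444/13) = 10926/13.
Buyers' price falls by P* − Pb = 1912/13 − 1444/13 = 36; sellers' price rises by Ps − P* = 1951/13 − 1912/13 = 3.
So consumers capture 36/39 = 12/13 of each unit of subsidy.

Consumer share = 12/13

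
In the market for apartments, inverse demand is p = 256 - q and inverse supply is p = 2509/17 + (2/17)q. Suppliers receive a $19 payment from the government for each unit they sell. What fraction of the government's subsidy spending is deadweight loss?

Pre-subsidy: 256 - q = 2509/17 + (2/17)q gives q* = 97 and p* = 159.
With the subsidy, sellers receive ps = pb + 19 for each unit, where pb is the price buyers pay.
On the curves, pb = 256 - q and ps = 2509/17 + (2/17)q; the wedge ps − pb = 19 gives 2509/17 + (2/17)q − (256 - q) = 19, so q' = 114.
Then pb = 256 − 1·114 = 142 and ps = 2509/17 + (2/17)·114 = 161.
ΔCS = ½(97 + 114)(159 − 142) = 1793.5; ΔPS = ½(97 + 114)(161 − 159) = 211.
Government spending = 19 × 114 = 2166.
DWL = ½ × 19 × (114 − 97) = 161.5; fraction = 161.5 / 2166 = 17/228.

DWL / government spending = 17/228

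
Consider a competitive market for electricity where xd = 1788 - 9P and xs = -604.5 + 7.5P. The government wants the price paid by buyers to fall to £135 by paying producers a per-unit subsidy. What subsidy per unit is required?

At a buyer price of 135, quantity demanded is 1788 − 9·135 = 573.
Sellers supply 573 only when they receive Ps with -604.5 + 7.5·Ps = 573, i.e. Ps = 157.
s = Ps − Pb = 157 − 135 = 22.

Required subsidy s = £22 per unit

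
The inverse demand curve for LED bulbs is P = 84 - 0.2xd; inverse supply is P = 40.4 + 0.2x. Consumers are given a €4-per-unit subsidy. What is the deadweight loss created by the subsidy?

Deadweight loss = €20

Pre-subsidy: 84 - 0.2x = 40.4 + 0.2x gives x* = 109 and P* = 62.2.
With the rebate, buyers effectively pay Pb = Ps − 4, where Ps is the price sellers receive.
On the curves, Pb = 84 - 0.2x and Ps = 40.4 + 0.2x; the wedge Ps − Pb = 4 gives 40.4 + 0.2x − (84 - 0.2x) = 4, so x' = 119.
Then Pb = 84 − 0.2·119 = 60.2 and Ps = 40.4 + 0.2·119 = 64.2.
The subsidy expands output by 119 − 109 = 10 past the efficient level; on those units the gap between marginal cost and willingness to pay runs from 0 up to 4.
DWL = ½ × 4 × 10 = 20.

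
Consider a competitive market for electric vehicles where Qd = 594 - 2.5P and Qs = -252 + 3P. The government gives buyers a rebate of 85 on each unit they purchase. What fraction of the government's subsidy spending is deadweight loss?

Pre-subsidy: 594 - 2.5P = -252 + 3P gives P* = 1692/11, Q* = 2304/11.
With the rebate, buyers effectively pay Pb = Ps − 85, where Ps is the price sellers receive.
Demand in terms of Ps becomes Qd = 594 − 2.5(Ps − 85) = 806.5 - 2.5Ps. Setting this equal to supply: 806.5 - 2.5Ps = -252 + 3Ps, so Ps = 2117/11.
Buyers pay Pb = 2117/11 − 85 = 1182/11; Q' = -252 + 3·(2117/11) = 3579/11.
ΔCS = ½(2304/11 + 3579/11)(1692/11 − 1182/11) = 1500165/121; ΔPS = ½(2304/11 + 3579/11)(2117/11 − 1692/11) = 2500275/242.
Government spending = 85 × 3579/11 = 304215/11.
DWL = ½ × 85 × (3579/11 − 2304/11) = 108375/22; fraction = (108375/22) / (304215/11) = 425/2386.

DWL / government spending = 425/2386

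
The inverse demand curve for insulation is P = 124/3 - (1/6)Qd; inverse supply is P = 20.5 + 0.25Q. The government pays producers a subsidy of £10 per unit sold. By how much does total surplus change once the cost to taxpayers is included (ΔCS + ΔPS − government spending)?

Pre-subsidy: 124/3 - (1/6)Q = 20.5 + 0.25Q gives Q* = 50 and P* = 33.
With the subsidy, sellers receive Ps = Pb + 10 for each unit, where Pb is the price buyers pay.
On the curves, Pb = 124/3 - (1/6)Q and Ps = 20.5 + 0.25Q; the wedge Ps − Pb = 10 gives 20.5 + 0.25Q − (124/3 - (1/6)Q) = 10, so Q' = 74.
Then Pb = 124/3 − (1/6)·74 = 29 and Ps = 20.5 + 0.25·74 = 39.
ΔCS = ½(50 + 74)(33 − 29) = 248; ΔPS = ½(50 + 74)(39 − 33) = 372.
Government spending = 10 × 74 = 740.
Net change = 248 + 372 − 740 = -120. The loss equals the DWL triangle ½·10·24.

Net change in total surplus = -£120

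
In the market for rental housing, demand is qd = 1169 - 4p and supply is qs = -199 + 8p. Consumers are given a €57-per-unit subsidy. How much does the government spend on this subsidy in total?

Pre-subsidy: 1169 - 4p = -199 + 8p gives p* = 114, q* = 713.
With the rebate, buyers effectively pay pb = ps − 57, where ps is the price sellers receive.
Demand in terms of ps becomes qd = 1169 − 4(ps − 57) = 1397 - 4ps. Setting this equal to supply: 1397 - 4ps = -199 + 8ps, so ps = 133.
Buyers pay pb = 133 − 57 = 76; q' = -199 + 8·133 = 865.
Government outlay = subsidy × quantity = 57 × 865 = 49305.

Government cost = €49305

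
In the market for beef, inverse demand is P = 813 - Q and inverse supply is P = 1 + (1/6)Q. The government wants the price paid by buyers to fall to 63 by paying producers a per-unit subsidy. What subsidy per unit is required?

At a buyer price of 63, quantity demanded is 813 − 1·63 = 750.
Sellers supply 750 only when they receive Ps = 1 + (1/6)·750 = 126.
s = Ps − Pb = 126 − 63 = 63.

Required subsidy s = 63 per unit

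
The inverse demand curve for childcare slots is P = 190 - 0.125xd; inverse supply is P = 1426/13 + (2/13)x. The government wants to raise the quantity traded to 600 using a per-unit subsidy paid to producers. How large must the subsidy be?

Required subsidy s = 87 per unit

At x = 600, from the demand curve buyers pay Pb = 190 − 0.125·600 = 115; from the supply curve sellers need Ps = 1426/13 + (2/13)·600 = 202.
The subsidy must fill the gap: s = Ps − Pb = 202 − 115 = 87.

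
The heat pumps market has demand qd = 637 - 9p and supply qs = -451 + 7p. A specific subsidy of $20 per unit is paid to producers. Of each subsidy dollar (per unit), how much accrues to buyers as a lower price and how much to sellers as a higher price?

Pre-subsidy: 637 - 9p = -451 + 7p gives p* = 68, q* = 25.
With the subsidy, sellers receive ps = pb + 20 for each unit, where pb is the price buyers pay.
Supply in terms of pb becomes qs = -451 + 7(pb + 20) = -311 + 7pb. Setting this equal to demand: 637 - 9pb = -311 + 7pb, so pb = 59.25.
Sellers receive ps = 59.25 + 20 = 79.25; q' = 637 − 9·59.25 = 103.75.
Buyers' price falls by p* − pb = 68 − 59.25 = 8.75; sellers' price rises by ps − p* = 79.25 − 68 = 11.25.

Buyers gain $8.75 per unit; sellers gain $11.25 per unit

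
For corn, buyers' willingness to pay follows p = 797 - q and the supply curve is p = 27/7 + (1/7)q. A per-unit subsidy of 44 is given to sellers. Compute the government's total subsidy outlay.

Government cost = 32230

Pre-subsidy: 797 - q = 27/7 + (1/7)q gives q* = 694 and p* = 103.
With the subsidy, sellers receive ps = pb + 44 for each unit, where pb is the price buyers pay.
On the curves, pb = 797 - q and ps = 27/7 + (1/7)q; the wedge ps − pb = 44 gives 27/7 + (1/7)q − (797 - q) = 44, so q' = 732.5.
Then pb = 797 − 1·732.5 = 64.5 and ps = 27/7 + (1/7)·732.5 = 108.5.
Government outlay = subsidy × quantity = 44 × 732.5 = 32230.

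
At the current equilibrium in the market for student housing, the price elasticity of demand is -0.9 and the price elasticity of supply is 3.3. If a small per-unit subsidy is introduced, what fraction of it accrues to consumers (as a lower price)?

For a small subsidy around the equilibrium, the benefit split depends on the relative slopes, which at a point are proportional to the elasticities.
Buyer share = εs/(εs + |εd|) = 3.3/(3.3 + 0.9) = 11/14; seller share = |εd|/(εs + |εd|) = 3/14.

Consumer share = 11/14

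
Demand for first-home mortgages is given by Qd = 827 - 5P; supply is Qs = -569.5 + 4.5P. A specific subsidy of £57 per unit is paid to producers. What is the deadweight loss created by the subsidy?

Pre-subsidy: 827 - 5P = -569.5 + 4.5P gives P* = 147, Q* = 92.
With the subsidy, sellers receive Ps = Pb + 57 for each unit, where Pb is the price buyers pay.
Supply in terms of Pb becomes Qs = -569.5 + 4.5(Pb + 57) = -313 + 4.5Pb. Setting this equal to demand: 827 - 5Pb = -313 + 4.5Pb, so Pb = 120.
Sellers receive Ps = 120 + 57 = 177; Q' = 827 − 5·120 = 227.
The subsidy expands output by 227 − 92 = 135 past the efficient level; on those units the gap between marginal cost and willingness to pay runs from 0 up to 57.
DWL = ½ × 57 × 135 = 3847.5.

Deadweight loss = £3847.5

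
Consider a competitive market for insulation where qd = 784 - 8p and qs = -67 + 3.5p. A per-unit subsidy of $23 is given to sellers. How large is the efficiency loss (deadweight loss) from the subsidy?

Pre-subsidy: 784 - 8p = -67 + 3.5p gives p* = 74, q* = 192.
With the subsidy, sellers receive ps = pb + 23 for each unit, where pb is the price buyers pay.
Supply in terms of pb becomes qs = -67 + 3.5(pb + 23) = 13.5 + 3.5pb. Setting this equal to demand: 784 - 8pb = 13.5 + 3.5pb, so pb = 67.
Sellers receive ps = 67 + 23 = 90; q' = 784 − 8·67 = 248.
The subsidy expands output by 248 − 192 = 56 past the efficient level; on those units the gap between marginal cost and willingness to pay runs from 0 up to 23.
DWL = ½ × 23 × 56 = 644.

Deadweight loss = $644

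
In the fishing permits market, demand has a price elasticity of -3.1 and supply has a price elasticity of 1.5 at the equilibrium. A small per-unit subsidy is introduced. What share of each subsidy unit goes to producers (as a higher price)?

For a small subsidy around the equilibrium, the benefit split depends on the relative slopes, which at a point are proportional to the elasticities.
Buyer share = εs/(εs + |εd|) = 1.5/(1.5 + 3.1) = 15/46; seller share = |εd|/(εs + |εd|) = 31/46.
So producers capture 31/46 of the subsidy.

Producer share = 31/46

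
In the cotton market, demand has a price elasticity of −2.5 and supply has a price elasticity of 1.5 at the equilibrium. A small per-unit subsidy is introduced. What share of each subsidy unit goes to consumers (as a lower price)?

Consumer share = 0.375

For a small subsidy around the equilibrium, the benefit split depends on the relative slopes, which at a point are proportional to the elasticities.
Buyer share = εs/(εs + |εd|) = 1.5/(1.5 + 2.5) = 0.375; seller share = |εd|/(εs + |εd|) = 0.625.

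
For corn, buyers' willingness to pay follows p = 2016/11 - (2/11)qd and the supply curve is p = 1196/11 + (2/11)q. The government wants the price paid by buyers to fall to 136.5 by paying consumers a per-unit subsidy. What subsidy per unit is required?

Required subsidy s = 19 per unit

At a buyer price of 136.5, quantity demanded is 1008 − 5.5·136.5 = 257.25.
Sellers supply 257.25 only when they receive ps = 1196/11 + (2/11)·257.25 = 155.5.
s = ps − pb = 155.5 − 136.5 = 19.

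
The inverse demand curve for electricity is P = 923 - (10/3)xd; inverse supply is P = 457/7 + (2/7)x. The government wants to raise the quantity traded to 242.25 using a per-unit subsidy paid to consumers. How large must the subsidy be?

Required subsidy s = 19 per unit

At x = 242.25, from the demand curve buyers pay Pb = 923 − (10/3)·242.25 = 115.5; from the supply curve sellers need Ps = 457/7 + (2/7)·242.25 = 134.5.
The subsidy must fill the gap: s = Ps − Pb = 134.5 − 115.5 = 19.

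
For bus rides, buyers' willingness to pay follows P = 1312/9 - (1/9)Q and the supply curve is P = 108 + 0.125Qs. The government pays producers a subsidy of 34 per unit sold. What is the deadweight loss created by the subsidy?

Deadweight loss = 2448

Pre-subsidy: 1312/9 - (1/9)Q = 108 + 0.125Q gives Q* = 160 and P* = 128.
With the subsidy, sellers receive Ps = Pb + 34 for each unit, where Pb is the price buyers pay.
On the curves, Pb = 1312/9 - (1/9)Q and Ps = 108 + 0.125Q; the wedge Ps − Pb = 34 gives 108 + 0.125Q − (1312/9 - (1/9)Q) = 34, so Q' = 304.
Then Pb = 1312/9 − (1/9)·304 = 112 and Ps = 108 + 0.125·304 = 146.
The subsidy expands output by 304 − 160 = 144 past the efficient level; on those units the gap between marginal cost and willingness to pay runs from 0 up to 34.
DWL = ½ × 34 × 144 = 2448.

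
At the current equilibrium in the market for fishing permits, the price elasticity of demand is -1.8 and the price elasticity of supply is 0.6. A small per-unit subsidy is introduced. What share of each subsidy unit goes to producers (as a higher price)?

For a small subsidy around the equilibrium, the benefit split depends on the relative slopes, which at a point are proportional to the elasticities.
Buyer share = εs/(εs + |εd|) = 0.6/(0.6 + 1.8) = 0.25; seller share = |εd|/(εs + |εd|) = 0.75.
So producers capture 0.75 of the subsidy.

Producer share = 0.75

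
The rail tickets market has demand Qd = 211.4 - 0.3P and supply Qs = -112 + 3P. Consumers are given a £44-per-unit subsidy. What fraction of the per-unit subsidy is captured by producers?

Pre-subsidy: 211.4 - 0.3P = -112 + 3P gives P* = 98, Q* = 182.
With the rebate, buyers effectively pay Pb = Ps − 44, where Ps is the price sellers receive.
Demand in terms of Ps becomes Qd = 211.4 − 0.3(Ps − 44) = 224.6 - 0.3Ps. Setting this equal to supply: 224.6 - 0.3Ps = -112 + 3Ps, so Ps = 102.
Buyers pay Pb = 102 − 44 = 58; Q' = -112 + 3·102 = 194.
Buyers' price falls by P* − Pb = 98 − 58 = 40; sellers' price rises by Ps − P* = 102 − 98 = 4.
So producers capture 4/44 = 1/11 of each unit of subsidy.

Producer share = 1/11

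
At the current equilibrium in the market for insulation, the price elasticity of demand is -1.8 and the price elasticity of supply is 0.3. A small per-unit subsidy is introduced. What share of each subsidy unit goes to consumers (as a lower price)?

For a small subsidy around the equilibrium, the benefit split depends on the relative slopes, which at a point are proportional to the elasticities.
Buyer share = εs/(εs + |εd|) = 0.3/(0.3 + 1.8) = 1/7; seller share = |εd|/(εs + |εd|) = 6/7.

Consumer share = 1/7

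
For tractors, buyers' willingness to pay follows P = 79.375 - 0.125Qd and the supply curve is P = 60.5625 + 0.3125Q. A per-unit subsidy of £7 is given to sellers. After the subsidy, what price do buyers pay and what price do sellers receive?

Pre-subsidy: 79.375 - 0.125Q = 60.5625 + 0.3125Q gives Q* = 43 and P* = 74.
With the subsidy, sellers receive Ps = Pb + 7 for each unit, where Pb is the price buyers pay.
On the curves, Pb = 79.375 - 0.125Q and Ps = 60.5625 + 0.3125Q; the wedge Ps − Pb = 7 gives 60.5625 + 0.3125Q − (79.375 - 0.125Q) = 7, so Q' = 59.
Then Pb = 79.375 − 0.125·59 = 72 and Ps = 60.5625 + 0.3125·59 = 79.

Buyers pay £72; sellers receive £79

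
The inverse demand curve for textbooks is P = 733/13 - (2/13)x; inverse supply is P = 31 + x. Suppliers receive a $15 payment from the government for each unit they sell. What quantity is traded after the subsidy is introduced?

Pre-subsidy: 733/13 - (2/13)x = 31 + x gives x* = 22 and P* = 53.
With the subsidy, sellers receive Ps = Pb + 15 for each unit, where Pb is the price buyers pay.
On the curves, Pb = 733/13 - (2/13)x and Ps = 31 + x; the wedge Ps − Pb = 15 gives 31 + x − (733/13 - (2/13)x) = 15, so x' = 35.
Then Pb = 733/13 − (2/13)·35 = 51 and Ps = 31 + 1·35 = 66.

x' = 35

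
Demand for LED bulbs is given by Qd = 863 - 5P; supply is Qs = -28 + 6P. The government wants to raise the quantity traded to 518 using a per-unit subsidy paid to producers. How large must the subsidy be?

Required subsidy s = 22 per unit

At Q = 518, invert demand for the buyer price: Pb = (863 − 518)/5 = 69; invert supply for the seller price: Ps = (518 − (-28))/6 = 91.
The subsidy must fill the gap: s = Ps − Pb = 91 − 69 = 22.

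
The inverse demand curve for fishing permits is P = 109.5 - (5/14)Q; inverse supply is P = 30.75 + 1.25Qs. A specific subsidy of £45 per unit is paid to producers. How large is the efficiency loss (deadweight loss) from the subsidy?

Pre-subsidy: 109.5 - (5/14)Q = 30.75 + 1.25Q gives Q* = 49 and P* = 92.
With the subsidy, sellers receive Ps = Pb + 45 for each unit, where Pb is the price buyers pay.
On the curves, Pb = 109.5 - (5/14)Q and Ps = 30.75 + 1.25Q; the wedge Ps − Pb = 45 gives 30.75 + 1.25Q − (109.5 - (5/14)Q) = 45, so Q' = 77.
Then Pb = 109.5 − (5/14)·77 = 82 and Ps = 30.75 + 1.25·77 = 127.
The subsidy expands output by 77 − 49 = 28 past the efficient level; on those units the gap between marginal cost and willingness to pay runs from 0 up to 45.
DWL = ½ × 45 × 28 = 630.

Deadweight loss = £630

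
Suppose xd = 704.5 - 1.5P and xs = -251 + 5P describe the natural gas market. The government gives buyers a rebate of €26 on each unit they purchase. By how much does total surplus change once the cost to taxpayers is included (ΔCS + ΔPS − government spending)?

Net change in total surplus = -€390

Pre-subsidy: 704.5 - 1.5P = -251 + 5P gives P* = 147, x* = 484.
With the rebate, buyers effectively pay Pb = Ps − 26, where Ps is the price sellers receive.
Demand in terms of Ps becomes xd = 704.5 − 1.5(Ps − 26) = 743.5 - 1.5Ps. Setting this equal to supply: 743.5 - 1.5Ps = -251 + 5Ps, so Ps = 153.
Buyers pay Pb = 153 − 26 = 127; x' = -251 + 5·153 = 514.
ΔCS = ½(484 + 514)(147 − 127) = 9980; ΔPS = ½(484 + 514)(153 − 147) = 2994.
Government spending = 26 × 514 = 13364.
Net change = 9980 + 2994 − 13364 = -390. The loss equals the DWL triangle ½·26·30.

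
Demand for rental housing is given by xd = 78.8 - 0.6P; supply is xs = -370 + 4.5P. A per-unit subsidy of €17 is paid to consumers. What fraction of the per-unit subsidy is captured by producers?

Producer share = 2/17

Pre-subsidy: 78.8 - 0.6P = -370 + 4.5P gives P* = 88, x* = 26.
With the rebate, buyers effectively pay Pb = Ps − 17, where Ps is the price sellers receive.
Demand in terms of Ps becomes xd = 78.8 − 0.6(Ps − 17) = 89 - 0.6Ps. Setting this equal to supply: 89 - 0.6Ps = -370 + 4.5Ps, so Ps = 90.
Buyers pay Pb = 90 − 17 = 73; x' = -370 + 4.5·90 = 35.
Buyers' price falls by P* − Pb = 88 − 73 = 15; sellers' price rises by Ps − P* = 90 − 88 = 2.
So producers capture 2/17 = 2/17 of each unit of subsidy.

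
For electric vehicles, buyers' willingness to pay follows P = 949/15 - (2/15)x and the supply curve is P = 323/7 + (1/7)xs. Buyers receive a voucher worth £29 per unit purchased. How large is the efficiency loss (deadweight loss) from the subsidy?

Deadweight loss = £1522.5

Pre-subsidy: 949/15 - (2/15)x = 323/7 + (1/7)x gives x* = 62 and P* = 55.
With the rebate, buyers effectively pay Pb = Ps − 29, where Ps is the price sellers receive.
On the curves, Pb = 949/15 - (2/15)x and Ps = 323/7 + (1/7)x; the wedge Ps − Pb = 29 gives 323/7 + (1/7)x − (949/15 - (2/15)x) = 29, so x' = 167.
Then Pb = 949/15 − (2/15)·167 = 41 and Ps = 323/7 + (1/7)·167 = 70.
The subsidy expands output by 167 − 62 = 105 past the efficient level; on those units the gap between marginal cost and willingness to pay runs from 0 up to 29.
DWL = ½ × 29 × 105 = 1522.5.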